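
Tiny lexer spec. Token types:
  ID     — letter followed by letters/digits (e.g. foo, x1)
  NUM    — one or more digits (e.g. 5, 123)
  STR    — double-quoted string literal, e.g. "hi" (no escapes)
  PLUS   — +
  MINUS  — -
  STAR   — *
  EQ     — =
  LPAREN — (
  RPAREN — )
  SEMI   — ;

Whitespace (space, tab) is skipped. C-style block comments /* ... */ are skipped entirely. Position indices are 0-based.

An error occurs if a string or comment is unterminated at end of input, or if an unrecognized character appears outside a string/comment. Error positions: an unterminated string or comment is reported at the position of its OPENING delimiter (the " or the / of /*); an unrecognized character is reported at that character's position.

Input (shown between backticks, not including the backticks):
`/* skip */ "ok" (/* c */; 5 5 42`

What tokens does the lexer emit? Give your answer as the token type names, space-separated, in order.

Answer: STR LPAREN SEMI NUM NUM NUM

Derivation:
pos=0: enter COMMENT mode (saw '/*')
exit COMMENT mode (now at pos=10)
pos=11: enter STRING mode
pos=11: emit STR "ok" (now at pos=15)
pos=16: emit LPAREN '('
pos=17: enter COMMENT mode (saw '/*')
exit COMMENT mode (now at pos=24)
pos=24: emit SEMI ';'
pos=26: emit NUM '5' (now at pos=27)
pos=28: emit NUM '5' (now at pos=29)
pos=30: emit NUM '42' (now at pos=32)
DONE. 6 tokens: [STR, LPAREN, SEMI, NUM, NUM, NUM]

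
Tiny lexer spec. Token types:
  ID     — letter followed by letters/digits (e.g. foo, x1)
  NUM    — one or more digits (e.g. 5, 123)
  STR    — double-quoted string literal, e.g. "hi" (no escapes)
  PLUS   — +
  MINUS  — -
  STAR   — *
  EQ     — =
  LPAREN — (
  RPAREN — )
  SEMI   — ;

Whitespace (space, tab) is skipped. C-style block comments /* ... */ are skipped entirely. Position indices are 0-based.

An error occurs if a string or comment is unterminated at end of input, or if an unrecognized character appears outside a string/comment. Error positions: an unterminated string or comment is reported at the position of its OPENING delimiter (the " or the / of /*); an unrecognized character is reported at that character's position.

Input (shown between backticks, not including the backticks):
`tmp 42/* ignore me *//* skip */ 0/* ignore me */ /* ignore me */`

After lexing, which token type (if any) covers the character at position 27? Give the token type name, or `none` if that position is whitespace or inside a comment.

pos=0: emit ID 'tmp' (now at pos=3)
pos=4: emit NUM '42' (now at pos=6)
pos=6: enter COMMENT mode (saw '/*')
exit COMMENT mode (now at pos=21)
pos=21: enter COMMENT mode (saw '/*')
exit COMMENT mode (now at pos=31)
pos=32: emit NUM '0' (now at pos=33)
pos=33: enter COMMENT mode (saw '/*')
exit COMMENT mode (now at pos=48)
pos=49: enter COMMENT mode (saw '/*')
exit COMMENT mode (now at pos=64)
DONE. 3 tokens: [ID, NUM, NUM]
Position 27: char is 'p' -> none

Answer: none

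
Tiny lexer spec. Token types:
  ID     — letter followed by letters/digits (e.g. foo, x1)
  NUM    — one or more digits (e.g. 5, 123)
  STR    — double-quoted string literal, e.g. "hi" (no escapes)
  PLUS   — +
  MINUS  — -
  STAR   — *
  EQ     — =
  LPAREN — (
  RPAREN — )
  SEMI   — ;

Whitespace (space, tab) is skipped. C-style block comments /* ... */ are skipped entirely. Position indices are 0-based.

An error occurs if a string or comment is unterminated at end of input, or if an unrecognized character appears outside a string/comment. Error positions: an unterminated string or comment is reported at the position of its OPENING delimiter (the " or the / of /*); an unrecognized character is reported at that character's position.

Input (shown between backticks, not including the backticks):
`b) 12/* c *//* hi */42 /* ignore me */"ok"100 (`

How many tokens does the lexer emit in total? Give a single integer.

Answer: 7

Derivation:
pos=0: emit ID 'b' (now at pos=1)
pos=1: emit RPAREN ')'
pos=3: emit NUM '12' (now at pos=5)
pos=5: enter COMMENT mode (saw '/*')
exit COMMENT mode (now at pos=12)
pos=12: enter COMMENT mode (saw '/*')
exit COMMENT mode (now at pos=20)
pos=20: emit NUM '42' (now at pos=22)
pos=23: enter COMMENT mode (saw '/*')
exit COMMENT mode (now at pos=38)
pos=38: enter STRING mode
pos=38: emit STR "ok" (now at pos=42)
pos=42: emit NUM '100' (now at pos=45)
pos=46: emit LPAREN '('
DONE. 7 tokens: [ID, RPAREN, NUM, NUM, STR, NUM, LPAREN]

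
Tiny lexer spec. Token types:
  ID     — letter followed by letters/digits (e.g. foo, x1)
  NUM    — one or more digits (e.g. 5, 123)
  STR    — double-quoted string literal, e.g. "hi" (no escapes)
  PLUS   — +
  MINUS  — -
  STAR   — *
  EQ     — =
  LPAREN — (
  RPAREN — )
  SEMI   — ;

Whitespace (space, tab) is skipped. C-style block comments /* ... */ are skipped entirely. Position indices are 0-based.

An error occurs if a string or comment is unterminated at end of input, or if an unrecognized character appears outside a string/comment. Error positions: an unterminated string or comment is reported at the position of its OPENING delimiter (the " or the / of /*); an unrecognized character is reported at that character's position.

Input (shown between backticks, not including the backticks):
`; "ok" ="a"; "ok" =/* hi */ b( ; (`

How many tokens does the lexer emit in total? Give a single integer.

pos=0: emit SEMI ';'
pos=2: enter STRING mode
pos=2: emit STR "ok" (now at pos=6)
pos=7: emit EQ '='
pos=8: enter STRING mode
pos=8: emit STR "a" (now at pos=11)
pos=11: emit SEMI ';'
pos=13: enter STRING mode
pos=13: emit STR "ok" (now at pos=17)
pos=18: emit EQ '='
pos=19: enter COMMENT mode (saw '/*')
exit COMMENT mode (now at pos=27)
pos=28: emit ID 'b' (now at pos=29)
pos=29: emit LPAREN '('
pos=31: emit SEMI ';'
pos=33: emit LPAREN '('
DONE. 11 tokens: [SEMI, STR, EQ, STR, SEMI, STR, EQ, ID, LPAREN, SEMI, LPAREN]

Answer: 11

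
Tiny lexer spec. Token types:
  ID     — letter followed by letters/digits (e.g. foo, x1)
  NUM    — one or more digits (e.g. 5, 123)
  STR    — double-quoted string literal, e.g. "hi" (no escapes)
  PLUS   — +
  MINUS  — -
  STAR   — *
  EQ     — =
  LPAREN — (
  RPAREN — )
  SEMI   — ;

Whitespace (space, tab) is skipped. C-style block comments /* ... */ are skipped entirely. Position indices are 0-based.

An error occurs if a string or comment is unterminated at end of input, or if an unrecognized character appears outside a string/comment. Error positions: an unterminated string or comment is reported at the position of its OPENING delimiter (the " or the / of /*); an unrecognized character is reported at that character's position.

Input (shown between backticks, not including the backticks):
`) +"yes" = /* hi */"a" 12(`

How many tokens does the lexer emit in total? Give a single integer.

Answer: 7

Derivation:
pos=0: emit RPAREN ')'
pos=2: emit PLUS '+'
pos=3: enter STRING mode
pos=3: emit STR "yes" (now at pos=8)
pos=9: emit EQ '='
pos=11: enter COMMENT mode (saw '/*')
exit COMMENT mode (now at pos=19)
pos=19: enter STRING mode
pos=19: emit STR "a" (now at pos=22)
pos=23: emit NUM '12' (now at pos=25)
pos=25: emit LPAREN '('
DONE. 7 tokens: [RPAREN, PLUS, STR, EQ, STR, NUM, LPAREN]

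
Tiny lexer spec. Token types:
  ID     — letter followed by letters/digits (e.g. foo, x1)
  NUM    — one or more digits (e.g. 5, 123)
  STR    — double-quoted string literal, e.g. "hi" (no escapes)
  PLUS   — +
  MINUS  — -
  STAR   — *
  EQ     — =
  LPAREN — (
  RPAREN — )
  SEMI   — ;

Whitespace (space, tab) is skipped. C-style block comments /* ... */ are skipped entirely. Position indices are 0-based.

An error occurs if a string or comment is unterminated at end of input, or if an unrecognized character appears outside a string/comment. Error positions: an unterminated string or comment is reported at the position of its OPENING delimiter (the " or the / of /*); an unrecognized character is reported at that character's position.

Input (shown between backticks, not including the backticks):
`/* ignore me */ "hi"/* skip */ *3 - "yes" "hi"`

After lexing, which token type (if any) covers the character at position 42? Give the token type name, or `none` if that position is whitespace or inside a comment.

pos=0: enter COMMENT mode (saw '/*')
exit COMMENT mode (now at pos=15)
pos=16: enter STRING mode
pos=16: emit STR "hi" (now at pos=20)
pos=20: enter COMMENT mode (saw '/*')
exit COMMENT mode (now at pos=30)
pos=31: emit STAR '*'
pos=32: emit NUM '3' (now at pos=33)
pos=34: emit MINUS '-'
pos=36: enter STRING mode
pos=36: emit STR "yes" (now at pos=41)
pos=42: enter STRING mode
pos=42: emit STR "hi" (now at pos=46)
DONE. 6 tokens: [STR, STAR, NUM, MINUS, STR, STR]
Position 42: char is '"' -> STR

Answer: STR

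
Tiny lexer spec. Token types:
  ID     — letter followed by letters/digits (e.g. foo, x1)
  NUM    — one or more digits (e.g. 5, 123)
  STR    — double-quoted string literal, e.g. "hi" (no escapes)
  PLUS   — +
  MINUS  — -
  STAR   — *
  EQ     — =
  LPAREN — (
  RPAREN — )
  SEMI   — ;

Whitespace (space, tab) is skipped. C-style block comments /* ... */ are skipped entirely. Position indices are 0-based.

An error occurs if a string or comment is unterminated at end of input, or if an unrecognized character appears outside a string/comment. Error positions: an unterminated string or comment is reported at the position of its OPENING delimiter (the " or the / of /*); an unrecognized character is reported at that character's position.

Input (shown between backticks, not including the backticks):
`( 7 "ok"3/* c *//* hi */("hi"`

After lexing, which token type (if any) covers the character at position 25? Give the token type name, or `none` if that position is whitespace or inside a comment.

Answer: STR

Derivation:
pos=0: emit LPAREN '('
pos=2: emit NUM '7' (now at pos=3)
pos=4: enter STRING mode
pos=4: emit STR "ok" (now at pos=8)
pos=8: emit NUM '3' (now at pos=9)
pos=9: enter COMMENT mode (saw '/*')
exit COMMENT mode (now at pos=16)
pos=16: enter COMMENT mode (saw '/*')
exit COMMENT mode (now at pos=24)
pos=24: emit LPAREN '('
pos=25: enter STRING mode
pos=25: emit STR "hi" (now at pos=29)
DONE. 6 tokens: [LPAREN, NUM, STR, NUM, LPAREN, STR]
Position 25: char is '"' -> STR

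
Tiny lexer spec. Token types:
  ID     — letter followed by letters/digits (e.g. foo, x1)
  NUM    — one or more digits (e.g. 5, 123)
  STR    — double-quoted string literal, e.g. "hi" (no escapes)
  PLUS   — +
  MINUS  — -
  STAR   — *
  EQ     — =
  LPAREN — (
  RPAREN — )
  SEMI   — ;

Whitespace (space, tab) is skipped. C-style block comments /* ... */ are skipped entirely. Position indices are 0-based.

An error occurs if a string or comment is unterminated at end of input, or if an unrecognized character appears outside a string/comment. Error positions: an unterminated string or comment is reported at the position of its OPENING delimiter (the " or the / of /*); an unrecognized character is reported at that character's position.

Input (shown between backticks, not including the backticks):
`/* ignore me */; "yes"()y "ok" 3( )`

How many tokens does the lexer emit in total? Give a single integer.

pos=0: enter COMMENT mode (saw '/*')
exit COMMENT mode (now at pos=15)
pos=15: emit SEMI ';'
pos=17: enter STRING mode
pos=17: emit STR "yes" (now at pos=22)
pos=22: emit LPAREN '('
pos=23: emit RPAREN ')'
pos=24: emit ID 'y' (now at pos=25)
pos=26: enter STRING mode
pos=26: emit STR "ok" (now at pos=30)
pos=31: emit NUM '3' (now at pos=32)
pos=32: emit LPAREN '('
pos=34: emit RPAREN ')'
DONE. 9 tokens: [SEMI, STR, LPAREN, RPAREN, ID, STR, NUM, LPAREN, RPAREN]

Answer: 9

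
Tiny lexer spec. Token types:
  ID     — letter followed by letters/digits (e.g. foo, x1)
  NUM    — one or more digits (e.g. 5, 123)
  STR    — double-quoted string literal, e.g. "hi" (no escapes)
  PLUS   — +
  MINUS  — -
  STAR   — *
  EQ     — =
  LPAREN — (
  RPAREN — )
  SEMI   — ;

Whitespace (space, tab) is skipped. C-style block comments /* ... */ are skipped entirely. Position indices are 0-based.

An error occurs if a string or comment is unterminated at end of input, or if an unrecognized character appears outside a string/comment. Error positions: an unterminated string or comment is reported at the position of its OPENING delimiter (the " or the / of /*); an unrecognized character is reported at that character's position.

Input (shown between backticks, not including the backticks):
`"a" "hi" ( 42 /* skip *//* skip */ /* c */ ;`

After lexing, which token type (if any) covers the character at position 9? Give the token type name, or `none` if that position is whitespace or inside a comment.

pos=0: enter STRING mode
pos=0: emit STR "a" (now at pos=3)
pos=4: enter STRING mode
pos=4: emit STR "hi" (now at pos=8)
pos=9: emit LPAREN '('
pos=11: emit NUM '42' (now at pos=13)
pos=14: enter COMMENT mode (saw '/*')
exit COMMENT mode (now at pos=24)
pos=24: enter COMMENT mode (saw '/*')
exit COMMENT mode (now at pos=34)
pos=35: enter COMMENT mode (saw '/*')
exit COMMENT mode (now at pos=42)
pos=43: emit SEMI ';'
DONE. 5 tokens: [STR, STR, LPAREN, NUM, SEMI]
Position 9: char is '(' -> LPAREN

Answer: LPAREN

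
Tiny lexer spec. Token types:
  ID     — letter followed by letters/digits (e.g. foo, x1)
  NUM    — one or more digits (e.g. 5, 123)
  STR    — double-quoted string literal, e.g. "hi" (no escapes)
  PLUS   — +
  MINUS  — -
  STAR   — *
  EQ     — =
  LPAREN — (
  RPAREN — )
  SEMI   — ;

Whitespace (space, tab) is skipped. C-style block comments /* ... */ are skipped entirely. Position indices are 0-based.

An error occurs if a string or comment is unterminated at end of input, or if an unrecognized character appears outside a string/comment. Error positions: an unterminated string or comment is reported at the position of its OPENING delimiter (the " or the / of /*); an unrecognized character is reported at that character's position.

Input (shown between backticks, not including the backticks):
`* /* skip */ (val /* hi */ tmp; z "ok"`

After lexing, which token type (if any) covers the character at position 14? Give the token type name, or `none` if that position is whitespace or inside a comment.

Answer: ID

Derivation:
pos=0: emit STAR '*'
pos=2: enter COMMENT mode (saw '/*')
exit COMMENT mode (now at pos=12)
pos=13: emit LPAREN '('
pos=14: emit ID 'val' (now at pos=17)
pos=18: enter COMMENT mode (saw '/*')
exit COMMENT mode (now at pos=26)
pos=27: emit ID 'tmp' (now at pos=30)
pos=30: emit SEMI ';'
pos=32: emit ID 'z' (now at pos=33)
pos=34: enter STRING mode
pos=34: emit STR "ok" (now at pos=38)
DONE. 7 tokens: [STAR, LPAREN, ID, ID, SEMI, ID, STR]
Position 14: char is 'v' -> ID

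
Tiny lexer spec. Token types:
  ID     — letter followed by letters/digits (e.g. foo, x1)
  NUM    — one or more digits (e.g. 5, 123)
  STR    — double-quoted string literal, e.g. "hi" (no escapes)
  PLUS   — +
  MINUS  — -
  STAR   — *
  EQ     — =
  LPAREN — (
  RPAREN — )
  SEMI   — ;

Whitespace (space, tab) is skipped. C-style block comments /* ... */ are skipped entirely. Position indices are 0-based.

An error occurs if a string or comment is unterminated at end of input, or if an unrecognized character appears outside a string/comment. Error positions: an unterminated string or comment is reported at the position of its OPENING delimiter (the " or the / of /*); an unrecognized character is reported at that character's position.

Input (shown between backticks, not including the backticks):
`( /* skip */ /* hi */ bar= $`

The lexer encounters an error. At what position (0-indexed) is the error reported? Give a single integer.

Answer: 27

Derivation:
pos=0: emit LPAREN '('
pos=2: enter COMMENT mode (saw '/*')
exit COMMENT mode (now at pos=12)
pos=13: enter COMMENT mode (saw '/*')
exit COMMENT mode (now at pos=21)
pos=22: emit ID 'bar' (now at pos=25)
pos=25: emit EQ '='
pos=27: ERROR — unrecognized char '$'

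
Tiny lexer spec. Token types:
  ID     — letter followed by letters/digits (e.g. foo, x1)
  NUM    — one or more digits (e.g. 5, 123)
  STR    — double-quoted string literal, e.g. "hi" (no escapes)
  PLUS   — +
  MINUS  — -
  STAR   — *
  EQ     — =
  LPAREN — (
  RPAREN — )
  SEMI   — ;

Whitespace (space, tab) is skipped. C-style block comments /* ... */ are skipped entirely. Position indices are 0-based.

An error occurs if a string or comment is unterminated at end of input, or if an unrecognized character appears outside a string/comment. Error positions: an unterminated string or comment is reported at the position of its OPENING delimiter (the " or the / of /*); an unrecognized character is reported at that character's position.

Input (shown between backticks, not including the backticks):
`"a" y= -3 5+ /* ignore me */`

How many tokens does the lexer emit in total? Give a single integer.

pos=0: enter STRING mode
pos=0: emit STR "a" (now at pos=3)
pos=4: emit ID 'y' (now at pos=5)
pos=5: emit EQ '='
pos=7: emit MINUS '-'
pos=8: emit NUM '3' (now at pos=9)
pos=10: emit NUM '5' (now at pos=11)
pos=11: emit PLUS '+'
pos=13: enter COMMENT mode (saw '/*')
exit COMMENT mode (now at pos=28)
DONE. 7 tokens: [STR, ID, EQ, MINUS, NUM, NUM, PLUS]

Answer: 7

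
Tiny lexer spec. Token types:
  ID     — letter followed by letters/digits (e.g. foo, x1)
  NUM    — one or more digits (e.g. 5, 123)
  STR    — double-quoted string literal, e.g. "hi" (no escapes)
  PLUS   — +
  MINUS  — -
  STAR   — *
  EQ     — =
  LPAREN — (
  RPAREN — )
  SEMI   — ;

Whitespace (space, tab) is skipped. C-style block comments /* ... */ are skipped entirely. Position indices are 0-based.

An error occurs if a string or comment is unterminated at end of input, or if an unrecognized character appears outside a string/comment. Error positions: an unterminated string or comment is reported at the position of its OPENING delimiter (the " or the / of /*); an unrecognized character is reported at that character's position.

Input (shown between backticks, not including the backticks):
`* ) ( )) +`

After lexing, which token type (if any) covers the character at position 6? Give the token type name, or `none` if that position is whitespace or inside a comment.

Answer: RPAREN

Derivation:
pos=0: emit STAR '*'
pos=2: emit RPAREN ')'
pos=4: emit LPAREN '('
pos=6: emit RPAREN ')'
pos=7: emit RPAREN ')'
pos=9: emit PLUS '+'
DONE. 6 tokens: [STAR, RPAREN, LPAREN, RPAREN, RPAREN, PLUS]
Position 6: char is ')' -> RPAREN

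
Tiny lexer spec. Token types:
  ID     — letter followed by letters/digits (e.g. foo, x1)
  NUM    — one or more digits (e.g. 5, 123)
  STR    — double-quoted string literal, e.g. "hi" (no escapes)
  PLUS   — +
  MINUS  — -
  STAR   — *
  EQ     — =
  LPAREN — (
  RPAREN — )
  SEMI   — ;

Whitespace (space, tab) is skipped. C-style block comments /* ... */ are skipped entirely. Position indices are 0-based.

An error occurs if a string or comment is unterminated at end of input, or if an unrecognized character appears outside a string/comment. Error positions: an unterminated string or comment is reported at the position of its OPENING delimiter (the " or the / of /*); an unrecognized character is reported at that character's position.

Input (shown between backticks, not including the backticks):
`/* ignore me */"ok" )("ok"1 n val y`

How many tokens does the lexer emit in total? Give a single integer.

pos=0: enter COMMENT mode (saw '/*')
exit COMMENT mode (now at pos=15)
pos=15: enter STRING mode
pos=15: emit STR "ok" (now at pos=19)
pos=20: emit RPAREN ')'
pos=21: emit LPAREN '('
pos=22: enter STRING mode
pos=22: emit STR "ok" (now at pos=26)
pos=26: emit NUM '1' (now at pos=27)
pos=28: emit ID 'n' (now at pos=29)
pos=30: emit ID 'val' (now at pos=33)
pos=34: emit ID 'y' (now at pos=35)
DONE. 8 tokens: [STR, RPAREN, LPAREN, STR, NUM, ID, ID, ID]

Answer: 8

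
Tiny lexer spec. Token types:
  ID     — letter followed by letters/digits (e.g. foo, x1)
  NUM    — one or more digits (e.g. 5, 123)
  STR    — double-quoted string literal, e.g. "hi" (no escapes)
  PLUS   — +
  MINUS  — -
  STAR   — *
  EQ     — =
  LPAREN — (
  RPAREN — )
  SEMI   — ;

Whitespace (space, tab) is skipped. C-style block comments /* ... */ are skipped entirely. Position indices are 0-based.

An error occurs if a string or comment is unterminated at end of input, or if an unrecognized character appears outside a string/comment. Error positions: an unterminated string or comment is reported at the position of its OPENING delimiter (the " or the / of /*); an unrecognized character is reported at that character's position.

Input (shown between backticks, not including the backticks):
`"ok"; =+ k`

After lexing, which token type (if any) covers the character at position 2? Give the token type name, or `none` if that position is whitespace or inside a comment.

pos=0: enter STRING mode
pos=0: emit STR "ok" (now at pos=4)
pos=4: emit SEMI ';'
pos=6: emit EQ '='
pos=7: emit PLUS '+'
pos=9: emit ID 'k' (now at pos=10)
DONE. 5 tokens: [STR, SEMI, EQ, PLUS, ID]
Position 2: char is 'k' -> STR

Answer: STR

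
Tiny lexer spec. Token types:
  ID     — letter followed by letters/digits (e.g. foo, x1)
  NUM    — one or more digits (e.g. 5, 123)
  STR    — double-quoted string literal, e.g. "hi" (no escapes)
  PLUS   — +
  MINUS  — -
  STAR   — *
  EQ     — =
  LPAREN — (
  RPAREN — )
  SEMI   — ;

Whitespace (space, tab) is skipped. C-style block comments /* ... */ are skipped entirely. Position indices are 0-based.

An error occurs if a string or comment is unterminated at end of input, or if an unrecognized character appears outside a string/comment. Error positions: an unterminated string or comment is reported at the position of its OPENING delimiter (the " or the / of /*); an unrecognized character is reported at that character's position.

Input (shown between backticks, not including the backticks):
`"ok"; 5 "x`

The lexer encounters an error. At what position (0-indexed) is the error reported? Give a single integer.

Answer: 8

Derivation:
pos=0: enter STRING mode
pos=0: emit STR "ok" (now at pos=4)
pos=4: emit SEMI ';'
pos=6: emit NUM '5' (now at pos=7)
pos=8: enter STRING mode
pos=8: ERROR — unterminated string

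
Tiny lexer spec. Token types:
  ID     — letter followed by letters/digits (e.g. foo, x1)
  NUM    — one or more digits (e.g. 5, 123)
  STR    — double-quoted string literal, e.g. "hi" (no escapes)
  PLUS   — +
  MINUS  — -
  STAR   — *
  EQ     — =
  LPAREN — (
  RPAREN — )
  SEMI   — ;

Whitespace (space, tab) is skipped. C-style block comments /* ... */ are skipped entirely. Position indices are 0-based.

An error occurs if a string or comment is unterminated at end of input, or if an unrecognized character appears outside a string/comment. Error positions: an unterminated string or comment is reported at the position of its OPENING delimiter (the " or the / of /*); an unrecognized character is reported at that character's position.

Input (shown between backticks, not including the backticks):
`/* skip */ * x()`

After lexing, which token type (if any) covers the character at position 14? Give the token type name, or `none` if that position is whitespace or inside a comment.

Answer: LPAREN

Derivation:
pos=0: enter COMMENT mode (saw '/*')
exit COMMENT mode (now at pos=10)
pos=11: emit STAR '*'
pos=13: emit ID 'x' (now at pos=14)
pos=14: emit LPAREN '('
pos=15: emit RPAREN ')'
DONE. 4 tokens: [STAR, ID, LPAREN, RPAREN]
Position 14: char is '(' -> LPAREN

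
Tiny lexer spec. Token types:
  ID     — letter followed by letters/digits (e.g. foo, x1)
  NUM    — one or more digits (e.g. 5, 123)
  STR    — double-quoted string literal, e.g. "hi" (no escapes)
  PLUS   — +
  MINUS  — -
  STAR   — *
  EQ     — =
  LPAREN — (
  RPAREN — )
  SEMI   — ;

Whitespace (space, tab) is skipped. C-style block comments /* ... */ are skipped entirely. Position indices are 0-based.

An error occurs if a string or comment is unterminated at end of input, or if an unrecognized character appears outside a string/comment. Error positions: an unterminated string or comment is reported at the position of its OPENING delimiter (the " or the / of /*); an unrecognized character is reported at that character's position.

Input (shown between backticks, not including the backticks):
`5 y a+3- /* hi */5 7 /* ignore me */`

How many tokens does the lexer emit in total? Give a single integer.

Answer: 8

Derivation:
pos=0: emit NUM '5' (now at pos=1)
pos=2: emit ID 'y' (now at pos=3)
pos=4: emit ID 'a' (now at pos=5)
pos=5: emit PLUS '+'
pos=6: emit NUM '3' (now at pos=7)
pos=7: emit MINUS '-'
pos=9: enter COMMENT mode (saw '/*')
exit COMMENT mode (now at pos=17)
pos=17: emit NUM '5' (now at pos=18)
pos=19: emit NUM '7' (now at pos=20)
pos=21: enter COMMENT mode (saw '/*')
exit COMMENT mode (now at pos=36)
DONE. 8 tokens: [NUM, ID, ID, PLUS, NUM, MINUS, NUM, NUM]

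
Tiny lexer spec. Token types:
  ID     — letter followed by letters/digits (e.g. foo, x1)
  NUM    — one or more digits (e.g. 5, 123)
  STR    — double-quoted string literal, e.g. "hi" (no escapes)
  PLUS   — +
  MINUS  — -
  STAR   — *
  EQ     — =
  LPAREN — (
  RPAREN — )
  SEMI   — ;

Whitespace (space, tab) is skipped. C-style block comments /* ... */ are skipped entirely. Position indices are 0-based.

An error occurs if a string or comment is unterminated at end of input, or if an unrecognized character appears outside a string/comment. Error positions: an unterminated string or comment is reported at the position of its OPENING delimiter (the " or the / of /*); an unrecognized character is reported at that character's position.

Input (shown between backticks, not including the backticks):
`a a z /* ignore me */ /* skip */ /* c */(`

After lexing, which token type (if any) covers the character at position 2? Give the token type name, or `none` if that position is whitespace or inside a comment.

pos=0: emit ID 'a' (now at pos=1)
pos=2: emit ID 'a' (now at pos=3)
pos=4: emit ID 'z' (now at pos=5)
pos=6: enter COMMENT mode (saw '/*')
exit COMMENT mode (now at pos=21)
pos=22: enter COMMENT mode (saw '/*')
exit COMMENT mode (now at pos=32)
pos=33: enter COMMENT mode (saw '/*')
exit COMMENT mode (now at pos=40)
pos=40: emit LPAREN '('
DONE. 4 tokens: [ID, ID, ID, LPAREN]
Position 2: char is 'a' -> ID

Answer: ID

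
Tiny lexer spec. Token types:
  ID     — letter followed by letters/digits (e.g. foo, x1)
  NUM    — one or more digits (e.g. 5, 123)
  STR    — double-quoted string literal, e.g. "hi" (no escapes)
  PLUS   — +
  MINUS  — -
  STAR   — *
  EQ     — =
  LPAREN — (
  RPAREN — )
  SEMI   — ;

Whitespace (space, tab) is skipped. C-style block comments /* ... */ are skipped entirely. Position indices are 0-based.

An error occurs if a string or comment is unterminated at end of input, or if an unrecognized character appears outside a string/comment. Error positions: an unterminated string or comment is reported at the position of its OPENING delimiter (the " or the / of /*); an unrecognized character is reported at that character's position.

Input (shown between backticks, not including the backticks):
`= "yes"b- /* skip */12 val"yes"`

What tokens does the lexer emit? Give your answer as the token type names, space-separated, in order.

Answer: EQ STR ID MINUS NUM ID STR

Derivation:
pos=0: emit EQ '='
pos=2: enter STRING mode
pos=2: emit STR "yes" (now at pos=7)
pos=7: emit ID 'b' (now at pos=8)
pos=8: emit MINUS '-'
pos=10: enter COMMENT mode (saw '/*')
exit COMMENT mode (now at pos=20)
pos=20: emit NUM '12' (now at pos=22)
pos=23: emit ID 'val' (now at pos=26)
pos=26: enter STRING mode
pos=26: emit STR "yes" (now at pos=31)
DONE. 7 tokens: [EQ, STR, ID, MINUS, NUM, ID, STR]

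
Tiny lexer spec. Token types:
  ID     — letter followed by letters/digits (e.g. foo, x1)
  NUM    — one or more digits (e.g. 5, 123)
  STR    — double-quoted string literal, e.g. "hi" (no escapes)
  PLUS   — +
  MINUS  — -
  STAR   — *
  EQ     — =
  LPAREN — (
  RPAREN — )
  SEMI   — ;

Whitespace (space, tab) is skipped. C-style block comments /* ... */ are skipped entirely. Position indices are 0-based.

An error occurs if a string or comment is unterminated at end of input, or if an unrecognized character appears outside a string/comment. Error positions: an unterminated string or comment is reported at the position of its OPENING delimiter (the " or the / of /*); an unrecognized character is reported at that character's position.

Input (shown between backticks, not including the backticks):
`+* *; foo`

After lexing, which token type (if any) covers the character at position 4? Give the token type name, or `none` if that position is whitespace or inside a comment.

Answer: SEMI

Derivation:
pos=0: emit PLUS '+'
pos=1: emit STAR '*'
pos=3: emit STAR '*'
pos=4: emit SEMI ';'
pos=6: emit ID 'foo' (now at pos=9)
DONE. 5 tokens: [PLUS, STAR, STAR, SEMI, ID]
Position 4: char is ';' -> SEMI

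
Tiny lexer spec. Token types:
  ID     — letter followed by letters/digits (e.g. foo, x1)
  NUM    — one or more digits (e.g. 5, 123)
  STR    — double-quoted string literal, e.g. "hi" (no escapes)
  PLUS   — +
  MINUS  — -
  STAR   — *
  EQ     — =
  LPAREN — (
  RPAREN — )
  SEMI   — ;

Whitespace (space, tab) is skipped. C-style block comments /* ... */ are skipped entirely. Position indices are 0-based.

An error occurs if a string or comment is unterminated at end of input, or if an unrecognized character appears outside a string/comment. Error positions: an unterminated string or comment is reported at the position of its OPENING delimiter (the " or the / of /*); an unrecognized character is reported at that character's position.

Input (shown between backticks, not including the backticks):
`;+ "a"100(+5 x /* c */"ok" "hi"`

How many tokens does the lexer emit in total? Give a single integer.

pos=0: emit SEMI ';'
pos=1: emit PLUS '+'
pos=3: enter STRING mode
pos=3: emit STR "a" (now at pos=6)
pos=6: emit NUM '100' (now at pos=9)
pos=9: emit LPAREN '('
pos=10: emit PLUS '+'
pos=11: emit NUM '5' (now at pos=12)
pos=13: emit ID 'x' (now at pos=14)
pos=15: enter COMMENT mode (saw '/*')
exit COMMENT mode (now at pos=22)
pos=22: enter STRING mode
pos=22: emit STR "ok" (now at pos=26)
pos=27: enter STRING mode
pos=27: emit STR "hi" (now at pos=31)
DONE. 10 tokens: [SEMI, PLUS, STR, NUM, LPAREN, PLUS, NUM, ID, STR, STR]

Answer: 10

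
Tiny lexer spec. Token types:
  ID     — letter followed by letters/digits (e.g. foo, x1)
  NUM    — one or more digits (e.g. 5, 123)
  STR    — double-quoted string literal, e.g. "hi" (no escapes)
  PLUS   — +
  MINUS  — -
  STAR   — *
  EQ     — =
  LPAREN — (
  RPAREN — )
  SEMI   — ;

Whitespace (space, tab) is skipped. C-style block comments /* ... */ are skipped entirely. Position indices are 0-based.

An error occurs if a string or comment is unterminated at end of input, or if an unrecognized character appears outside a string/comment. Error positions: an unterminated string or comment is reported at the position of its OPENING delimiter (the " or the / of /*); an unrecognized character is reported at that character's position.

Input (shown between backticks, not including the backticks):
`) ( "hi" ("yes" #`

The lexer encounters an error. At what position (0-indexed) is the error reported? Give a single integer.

pos=0: emit RPAREN ')'
pos=2: emit LPAREN '('
pos=4: enter STRING mode
pos=4: emit STR "hi" (now at pos=8)
pos=9: emit LPAREN '('
pos=10: enter STRING mode
pos=10: emit STR "yes" (now at pos=15)
pos=16: ERROR — unrecognized char '#'

Answer: 16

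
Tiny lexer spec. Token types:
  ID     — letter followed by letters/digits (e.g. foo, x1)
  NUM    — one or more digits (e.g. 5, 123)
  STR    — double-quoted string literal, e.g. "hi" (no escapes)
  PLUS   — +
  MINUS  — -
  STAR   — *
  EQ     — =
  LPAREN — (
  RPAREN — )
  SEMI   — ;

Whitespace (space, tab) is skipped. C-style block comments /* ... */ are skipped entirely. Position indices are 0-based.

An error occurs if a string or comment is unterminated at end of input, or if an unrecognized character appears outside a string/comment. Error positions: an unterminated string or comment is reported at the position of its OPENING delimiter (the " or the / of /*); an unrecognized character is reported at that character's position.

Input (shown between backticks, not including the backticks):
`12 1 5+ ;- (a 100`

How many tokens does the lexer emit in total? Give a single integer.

Answer: 9

Derivation:
pos=0: emit NUM '12' (now at pos=2)
pos=3: emit NUM '1' (now at pos=4)
pos=5: emit NUM '5' (now at pos=6)
pos=6: emit PLUS '+'
pos=8: emit SEMI ';'
pos=9: emit MINUS '-'
pos=11: emit LPAREN '('
pos=12: emit ID 'a' (now at pos=13)
pos=14: emit NUM '100' (now at pos=17)
DONE. 9 tokens: [NUM, NUM, NUM, PLUS, SEMI, MINUS, LPAREN, ID, NUM]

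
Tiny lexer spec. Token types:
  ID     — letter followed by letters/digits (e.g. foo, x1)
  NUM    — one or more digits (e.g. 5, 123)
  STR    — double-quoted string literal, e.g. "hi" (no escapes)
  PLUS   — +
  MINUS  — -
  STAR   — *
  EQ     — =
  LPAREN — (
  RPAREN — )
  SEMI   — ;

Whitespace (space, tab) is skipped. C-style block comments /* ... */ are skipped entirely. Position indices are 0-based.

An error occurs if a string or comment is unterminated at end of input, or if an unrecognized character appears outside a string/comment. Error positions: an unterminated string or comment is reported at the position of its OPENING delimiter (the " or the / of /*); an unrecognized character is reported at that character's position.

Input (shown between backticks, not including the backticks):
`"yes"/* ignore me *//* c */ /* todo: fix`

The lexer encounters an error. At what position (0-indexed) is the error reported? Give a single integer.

Answer: 28

Derivation:
pos=0: enter STRING mode
pos=0: emit STR "yes" (now at pos=5)
pos=5: enter COMMENT mode (saw '/*')
exit COMMENT mode (now at pos=20)
pos=20: enter COMMENT mode (saw '/*')
exit COMMENT mode (now at pos=27)
pos=28: enter COMMENT mode (saw '/*')
pos=28: ERROR — unterminated comment (reached EOF)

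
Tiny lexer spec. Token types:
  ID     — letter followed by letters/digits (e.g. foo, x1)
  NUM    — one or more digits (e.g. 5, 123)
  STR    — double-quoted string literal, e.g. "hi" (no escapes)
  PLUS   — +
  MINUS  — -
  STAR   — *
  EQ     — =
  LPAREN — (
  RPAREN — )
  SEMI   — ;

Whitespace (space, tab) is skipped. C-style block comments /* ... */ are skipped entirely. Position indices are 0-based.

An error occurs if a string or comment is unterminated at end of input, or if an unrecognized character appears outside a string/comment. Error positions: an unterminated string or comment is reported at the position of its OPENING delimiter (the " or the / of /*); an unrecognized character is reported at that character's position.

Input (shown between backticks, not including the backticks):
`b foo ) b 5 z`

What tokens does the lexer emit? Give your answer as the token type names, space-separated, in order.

Answer: ID ID RPAREN ID NUM ID

Derivation:
pos=0: emit ID 'b' (now at pos=1)
pos=2: emit ID 'foo' (now at pos=5)
pos=6: emit RPAREN ')'
pos=8: emit ID 'b' (now at pos=9)
pos=10: emit NUM '5' (now at pos=11)
pos=12: emit ID 'z' (now at pos=13)
DONE. 6 tokens: [ID, ID, RPAREN, ID, NUM, ID]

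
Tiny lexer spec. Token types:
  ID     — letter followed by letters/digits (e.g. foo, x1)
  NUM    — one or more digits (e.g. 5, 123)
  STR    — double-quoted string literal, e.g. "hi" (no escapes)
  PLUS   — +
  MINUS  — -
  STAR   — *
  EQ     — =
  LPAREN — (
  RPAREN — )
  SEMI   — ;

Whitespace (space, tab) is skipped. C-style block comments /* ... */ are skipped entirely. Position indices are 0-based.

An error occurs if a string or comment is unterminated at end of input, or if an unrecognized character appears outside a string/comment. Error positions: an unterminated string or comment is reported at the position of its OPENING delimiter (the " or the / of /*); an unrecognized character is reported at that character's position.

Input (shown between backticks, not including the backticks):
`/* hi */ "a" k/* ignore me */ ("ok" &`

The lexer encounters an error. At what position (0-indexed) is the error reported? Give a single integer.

Answer: 36

Derivation:
pos=0: enter COMMENT mode (saw '/*')
exit COMMENT mode (now at pos=8)
pos=9: enter STRING mode
pos=9: emit STR "a" (now at pos=12)
pos=13: emit ID 'k' (now at pos=14)
pos=14: enter COMMENT mode (saw '/*')
exit COMMENT mode (now at pos=29)
pos=30: emit LPAREN '('
pos=31: enter STRING mode
pos=31: emit STR "ok" (now at pos=35)
pos=36: ERROR — unrecognized char '&'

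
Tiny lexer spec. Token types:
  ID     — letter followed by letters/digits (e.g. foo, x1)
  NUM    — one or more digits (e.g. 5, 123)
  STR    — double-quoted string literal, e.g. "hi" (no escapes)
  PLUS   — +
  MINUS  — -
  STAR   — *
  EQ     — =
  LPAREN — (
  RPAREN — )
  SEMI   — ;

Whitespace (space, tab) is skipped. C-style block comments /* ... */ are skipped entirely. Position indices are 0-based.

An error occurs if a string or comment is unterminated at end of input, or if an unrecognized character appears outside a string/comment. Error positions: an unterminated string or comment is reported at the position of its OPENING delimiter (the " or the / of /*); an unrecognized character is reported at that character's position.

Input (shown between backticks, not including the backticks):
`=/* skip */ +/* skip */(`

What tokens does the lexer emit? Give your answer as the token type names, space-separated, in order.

Answer: EQ PLUS LPAREN

Derivation:
pos=0: emit EQ '='
pos=1: enter COMMENT mode (saw '/*')
exit COMMENT mode (now at pos=11)
pos=12: emit PLUS '+'
pos=13: enter COMMENT mode (saw '/*')
exit COMMENT mode (now at pos=23)
pos=23: emit LPAREN '('
DONE. 3 tokens: [EQ, PLUS, LPAREN]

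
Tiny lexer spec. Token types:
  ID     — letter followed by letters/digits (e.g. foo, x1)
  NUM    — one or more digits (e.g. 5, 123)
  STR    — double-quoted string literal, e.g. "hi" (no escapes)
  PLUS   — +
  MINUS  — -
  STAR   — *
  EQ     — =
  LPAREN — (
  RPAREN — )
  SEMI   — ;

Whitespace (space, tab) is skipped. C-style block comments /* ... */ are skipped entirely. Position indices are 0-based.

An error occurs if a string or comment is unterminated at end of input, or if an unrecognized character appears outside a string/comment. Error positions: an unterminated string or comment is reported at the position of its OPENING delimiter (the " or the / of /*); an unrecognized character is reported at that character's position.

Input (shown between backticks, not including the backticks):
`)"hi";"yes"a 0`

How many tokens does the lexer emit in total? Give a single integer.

pos=0: emit RPAREN ')'
pos=1: enter STRING mode
pos=1: emit STR "hi" (now at pos=5)
pos=5: emit SEMI ';'
pos=6: enter STRING mode
pos=6: emit STR "yes" (now at pos=11)
pos=11: emit ID 'a' (now at pos=12)
pos=13: emit NUM '0' (now at pos=14)
DONE. 6 tokens: [RPAREN, STR, SEMI, STR, ID, NUM]

Answer: 6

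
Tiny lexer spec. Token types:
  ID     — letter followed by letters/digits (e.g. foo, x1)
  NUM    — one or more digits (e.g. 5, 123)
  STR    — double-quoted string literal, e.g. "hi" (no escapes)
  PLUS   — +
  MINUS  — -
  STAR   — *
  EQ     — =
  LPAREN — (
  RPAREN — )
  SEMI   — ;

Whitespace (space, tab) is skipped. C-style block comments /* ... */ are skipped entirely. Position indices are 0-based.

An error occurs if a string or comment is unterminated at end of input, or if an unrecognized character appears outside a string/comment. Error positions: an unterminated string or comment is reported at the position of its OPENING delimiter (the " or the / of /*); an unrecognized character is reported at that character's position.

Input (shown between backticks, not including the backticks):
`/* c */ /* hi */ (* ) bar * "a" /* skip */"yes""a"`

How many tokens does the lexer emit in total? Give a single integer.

pos=0: enter COMMENT mode (saw '/*')
exit COMMENT mode (now at pos=7)
pos=8: enter COMMENT mode (saw '/*')
exit COMMENT mode (now at pos=16)
pos=17: emit LPAREN '('
pos=18: emit STAR '*'
pos=20: emit RPAREN ')'
pos=22: emit ID 'bar' (now at pos=25)
pos=26: emit STAR '*'
pos=28: enter STRING mode
pos=28: emit STR "a" (now at pos=31)
pos=32: enter COMMENT mode (saw '/*')
exit COMMENT mode (now at pos=42)
pos=42: enter STRING mode
pos=42: emit STR "yes" (now at pos=47)
pos=47: enter STRING mode
pos=47: emit STR "a" (now at pos=50)
DONE. 8 tokens: [LPAREN, STAR, RPAREN, ID, STAR, STR, STR, STR]

Answer: 8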